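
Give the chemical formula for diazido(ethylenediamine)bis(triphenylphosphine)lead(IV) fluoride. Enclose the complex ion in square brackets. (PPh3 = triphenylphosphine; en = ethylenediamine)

[Pb(en)(N3)2(PPh3)2]F2

Ligands: 2 azido (N3, -1), 2 triphenylphosphine (PPh3, neutral), 1 ethylenediamine (en, neutral). Ligand charge sum = -2.
Charge balance with fluoride (-1) requires 1 complex ion per 2 fluoride.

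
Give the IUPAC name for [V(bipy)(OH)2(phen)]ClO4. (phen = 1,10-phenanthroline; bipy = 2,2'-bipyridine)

The 1 perchlorate counter-ion carries a total charge of -1, so each complex ion is 1+.
Ligand charges: 1×1,10-phenanthroline (neutral), 1×2,2'-bipyridine (neutral), 2×hydroxo (-1 each); total -2. So V + (-2) = 1+, giving V = +3.
Ligands are named alphabetically: bipyridine before hydroxo before phenanthroline.

(2,2'-bipyridine)dihydroxo(1,10-phenanthroline)vanadium(III) perchlorate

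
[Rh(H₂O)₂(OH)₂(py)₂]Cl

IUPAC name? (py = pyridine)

diaquadihydroxobis(pyridine)rhodium(III) chloride

The 1 chloride counter-ion carries a total charge of -1, so each complex ion is 1+.
Ligand charges: 2×hydroxo (-1 each), 2×aqua (neutral), 2×pyridine (neutral); total -2. So Rh + (-2) = 1+, giving Rh = +3.
Ligands are named alphabetically: aqua before hydroxo before pyridine.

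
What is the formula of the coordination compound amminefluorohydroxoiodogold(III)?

[AuFI(NH3)(OH)]

Ligands: 1 hydroxo (OH, -1), 1 iodo (I, -1), 1 fluoro (F, -1), 1 ammine (NH3, neutral). Ligand charge sum = -3.
With Au in oxidation state +3, the complex ion is [Au...].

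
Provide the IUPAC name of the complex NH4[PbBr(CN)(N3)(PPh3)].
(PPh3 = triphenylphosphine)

The 1 ammonium counter-ion carries a total charge of +1, so each complex ion is 1−.
Ligand charges: 1×azido (-1 each), 1×triphenylphosphine (neutral), 1×cyano (-1 each), 1×bromo (-1 each); total -3. So Pb + (-3) = 1−, giving Pb = +2.
The complex ion is anionic, so lead takes the -ate form plumbate(II).

ammonium azidobromocyano(triphenylphosphine)plumbate(II)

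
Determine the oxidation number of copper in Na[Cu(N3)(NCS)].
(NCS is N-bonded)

1 sodium outside the brackets (+1 each) → the complex ion is 1−.
Ligand charges: 1×N3 = -1; 1×NCS = -1; sum -2.
Cu + (-2) = 1− ⇒ Cu is +1.

+1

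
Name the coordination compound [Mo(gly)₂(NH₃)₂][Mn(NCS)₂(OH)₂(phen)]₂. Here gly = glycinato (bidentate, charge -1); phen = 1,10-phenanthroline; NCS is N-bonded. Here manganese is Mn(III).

Both ions are complex: the cation is named first with the plain metal name, the anion second with the -ate form; each ion's ligands are alphabetised independently.
Mn is given as +3; the anion's ligand charges sum to -4, so the complex anion is 1−.
With 2 anions per cation, the cation must be 2×1 = 2+.
Cation: ligand charges sum to -2; for the ion to be 2+, Mo = +4.

diamminebis(glycinato)molybdenum(IV) dihydroxodiisothiocyanato(1,10-phenanthroline)manganate(III)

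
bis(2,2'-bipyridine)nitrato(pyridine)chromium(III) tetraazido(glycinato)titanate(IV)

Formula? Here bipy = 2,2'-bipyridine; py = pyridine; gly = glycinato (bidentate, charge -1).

[Cr(bipy)2(NO3)(py)][Ti(gly)(N3)4]2

Cation [Cr…]: ligand charges -1, Cr(III) ⇒ ion charge 2+.
Anion [Ti…]: ligand charges -5, Ti(IV) ⇒ ion charge 1−.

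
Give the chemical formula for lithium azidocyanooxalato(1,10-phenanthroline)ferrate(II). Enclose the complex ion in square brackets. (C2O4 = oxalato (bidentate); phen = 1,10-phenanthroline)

Ligands: 1 azido (N3, -1), 1 oxalato (C2O4, -2), 1 1,10-phenanthroline (phen, neutral), 1 cyano (CN, -1). Ligand charge sum = -4.
With Fe in oxidation state +2, the complex ion is [Fe...]^2−.
Charge balance with lithium (+1) requires 1 complex ion per 2 lithium.

Li2[Fe(C2O4)(CN)(N3)(phen)]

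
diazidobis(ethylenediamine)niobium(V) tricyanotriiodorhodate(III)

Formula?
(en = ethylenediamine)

Cation [Nb…]: ligand charges -2, Nb(V) ⇒ ion charge 3+.
Anion [Rh…]: ligand charges -6, Rh(III) ⇒ ion charge 3−.
One 3+ cation balances one 3− anion.

[Nb(en)2(N3)2][Rh(CN)3I3]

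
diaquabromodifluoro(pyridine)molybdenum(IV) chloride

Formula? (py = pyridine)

[MoBrF2(H2O)2(py)]Cl

Ligands: 2 fluoro (F, -1), 1 bromo (Br, -1), 1 pyridine (py, neutral), 2 aqua (H2O, neutral). Ligand charge sum = -3.
With Mo in oxidation state +4, the complex ion is [Mo...]^1+.
Charge balance with chloride (-1) requires 1 complex ion per 1 chloride.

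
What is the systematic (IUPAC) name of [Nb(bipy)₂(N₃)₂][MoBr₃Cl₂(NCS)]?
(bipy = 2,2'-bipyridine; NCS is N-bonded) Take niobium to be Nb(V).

diazidobis(2,2'-bipyridine)niobium(V) tribromodichloroisothiocyanatomolybdate(III)

Both ions are complex: the cation is named first with the plain metal name, the anion second with the -ate form; each ion's ligands are alphabetised independently.
Nb is given as +5; the cation's ligand charges sum to -2, so the complex cation is 3+.
A 1:1 salt means the anion carries the equal and opposite charge, 3−.
Anion: ligand charges sum to -6; for the ion to be 3−, Mo = +3.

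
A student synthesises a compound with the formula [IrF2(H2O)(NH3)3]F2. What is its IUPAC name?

triammineaquadifluoroiridium(IV) fluoride

The 2 fluoride counter-ions carry a total charge of -2, so each complex ion is 2+.
Ligand charges: 3×ammine (neutral), 1×aqua (neutral), 2×fluoro (-1 each); total -2. So Ir + (-2) = 2+, giving Ir = +4.
Ligands are named alphabetically: ammine before aqua before fluoro.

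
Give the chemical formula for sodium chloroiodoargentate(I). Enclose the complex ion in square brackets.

Ligands: 1 iodo (I, -1), 1 chloro (Cl, -1). Ligand charge sum = -2.
Charge balance with sodium (+1) requires 1 complex ion per 1 sodium.

Na[AgClI]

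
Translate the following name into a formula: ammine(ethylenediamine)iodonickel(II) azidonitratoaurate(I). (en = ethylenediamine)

Cation [Ni…]: ligand charges -1, Ni(II) ⇒ ion charge 1+.
Anion [Au…]: ligand charges -2, Au(I) ⇒ ion charge 1−.
One 1+ cation balances one 1− anion.

[Ni(en)I(NH3)][Au(N3)(NO3)]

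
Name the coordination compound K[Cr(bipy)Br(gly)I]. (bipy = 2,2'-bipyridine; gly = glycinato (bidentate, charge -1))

potassium (2,2'-bipyridine)bromo(glycinato)iodochromate(II)

The 1 potassium counter-ion carries a total charge of +1, so each complex ion is 1−.
Ligand charges: 1×bromo (-1 each), 1×2,2'-bipyridine (neutral), 1×glycinato (-1 each), 1×iodo (-1 each); total -3. So Cr + (-3) = 1−, giving Cr = +2.
The complex ion is anionic, so chromium takes the -ate form chromate(II).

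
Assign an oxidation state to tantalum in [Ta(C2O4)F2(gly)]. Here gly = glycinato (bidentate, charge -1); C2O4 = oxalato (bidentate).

+5

No counter-ion: the bracketed complex is neutral.
Ligand charges: 1×gly = -1; 1×C2O4 = -2; 2×F = -2; sum -5.
Ta + (-5) = 0 ⇒ Ta is +5.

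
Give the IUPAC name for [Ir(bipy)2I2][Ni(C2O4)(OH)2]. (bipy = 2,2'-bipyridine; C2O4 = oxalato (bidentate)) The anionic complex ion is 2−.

bis(2,2'-bipyridine)diiodoiridium(IV) dihydroxooxalatonickelate(II)

Both ions are complex: the cation is named first with the plain metal name, the anion second with the -ate form; each ion's ligands are alphabetised independently.
The complex anion is given as 2−; its ligand charges sum to -4, so Ni = +2.
A 1:1 salt means the cation carries the equal and opposite charge, 2+.
Cation: ligand charges sum to -2; for the ion to be 2+, Ir = +4.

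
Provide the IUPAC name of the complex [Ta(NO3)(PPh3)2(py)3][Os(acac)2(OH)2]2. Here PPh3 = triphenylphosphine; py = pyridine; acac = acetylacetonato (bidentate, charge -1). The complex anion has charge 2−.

nitratotris(pyridine)bis(triphenylphosphine)tantalum(V) bis(acetylacetonato)dihydroxoosmate(II)

Both ions are complex: the cation is named first with the plain metal name, the anion second with the -ate form; each ion's ligands are alphabetised independently.
The complex anion is given as 2−; its ligand charges sum to -4, so Os = +2.
With 2 anions per cation, the cation must be 2×2 = 4+.
Cation: ligand charges sum to -1; for the ion to be 4+, Ta = +5.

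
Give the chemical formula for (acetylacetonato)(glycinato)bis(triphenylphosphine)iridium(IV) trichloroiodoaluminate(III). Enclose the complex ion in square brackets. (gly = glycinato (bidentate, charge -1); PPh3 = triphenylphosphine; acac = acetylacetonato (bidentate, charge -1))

[Ir(acac)(gly)(PPh3)2][AlCl3I]2

Cation [Ir…]: ligand charges -2, Ir(IV) ⇒ ion charge 2+.
Anion [Al…]: ligand charges -4, Al(III) ⇒ ion charge 1−.
One 2+ cation requires 2 of the 1− anion.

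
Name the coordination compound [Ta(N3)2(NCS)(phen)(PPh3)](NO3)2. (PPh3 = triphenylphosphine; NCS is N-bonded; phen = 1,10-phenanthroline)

The 2 nitrate counter-ions carry a total charge of -2, so each complex ion is 2+.
Ligand charges: 1×triphenylphosphine (neutral), 1×isothiocyanato (-1 each), 2×azido (-1 each), 1×1,10-phenanthroline (neutral); total -3. So Ta + (-3) = 2+, giving Ta = +5.
Ligands are named alphabetically: azido before isothiocyanato before phenanthroline before triphenylphosphine.

diazidoisothiocyanato(1,10-phenanthroline)(triphenylphosphine)tantalum(V) nitrate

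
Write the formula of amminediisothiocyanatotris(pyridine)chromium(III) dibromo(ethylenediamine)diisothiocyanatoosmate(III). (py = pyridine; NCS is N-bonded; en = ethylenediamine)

Cation [Cr…]: ligand charges -2, Cr(III) ⇒ ion charge 1+.
Anion [Os…]: ligand charges -4, Os(III) ⇒ ion charge 1−.
One 1+ cation balances one 1− anion.

[Cr(NCS)2(NH3)(py)3][OsBr2(en)(NCS)2]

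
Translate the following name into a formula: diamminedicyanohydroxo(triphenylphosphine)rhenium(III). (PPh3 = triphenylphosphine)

Ligands: 2 cyano (CN, -1), 1 triphenylphosphine (PPh3, neutral), 2 ammine (NH3, neutral), 1 hydroxo (OH, -1). Ligand charge sum = -3.
With Re in oxidation state +3, the complex ion is [Re...].

[Re(CN)2(NH3)2(OH)(PPh3)]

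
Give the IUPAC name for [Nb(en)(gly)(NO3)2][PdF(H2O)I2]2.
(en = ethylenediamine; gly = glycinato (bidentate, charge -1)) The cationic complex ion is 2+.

(ethylenediamine)(glycinato)dinitratoniobium(V) aquafluorodiiodopalladate(II)

Both ions are complex: the cation is named first with the plain metal name, the anion second with the -ate form; each ion's ligands are alphabetised independently.
The complex cation is given as 2+; its ligand charges sum to -3, so Nb = +5.
With 2 anions per cation, each anion must be 2/2 = 1−.
Anion: ligand charges sum to -3; for the ion to be 1−, Pd = +2.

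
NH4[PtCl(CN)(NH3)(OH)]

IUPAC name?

The 1 ammonium counter-ion carries a total charge of +1, so each complex ion is 1−.
Ligand charges: 1×chloro (-1 each), 1×cyano (-1 each), 1×ammine (neutral), 1×hydroxo (-1 each); total -3. So Pt + (-3) = 1−, giving Pt = +2.
Ligands are named alphabetically: ammine before chloro before cyano before hydroxo.
The complex ion is anionic, so platinum takes the -ate form platinate(II).

ammonium amminechlorocyanohydroxoplatinate(II)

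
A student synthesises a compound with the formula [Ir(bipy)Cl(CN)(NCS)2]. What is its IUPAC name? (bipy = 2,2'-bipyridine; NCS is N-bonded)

(2,2'-bipyridine)chlorocyanodiisothiocyanatoiridium(IV)

There is no counter-ion, so the complex is neutral overall.
Ligand charges: 1×2,2'-bipyridine (neutral), 2×isothiocyanato (-1 each), 1×cyano (-1 each), 1×chloro (-1 each); total -4. So Ir + (-4) = 0, giving Ir = +4.
Ligands are named alphabetically: bipyridine before chloro before cyano before isothiocyanato.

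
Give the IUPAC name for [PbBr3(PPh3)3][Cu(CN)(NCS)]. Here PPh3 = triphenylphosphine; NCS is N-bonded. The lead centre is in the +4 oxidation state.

tribromotris(triphenylphosphine)lead(IV) cyanoisothiocyanatocuprate(I)

Both ions are complex: the cation is named first with the plain metal name, the anion second with the -ate form; each ion's ligands are alphabetised independently.
Pb is given as +4; the cation's ligand charges sum to -3, so the complex cation is 1+.
A 1:1 salt means the anion carries the equal and opposite charge, 1−.
Anion: ligand charges sum to -2; for the ion to be 1−, Cu = +1.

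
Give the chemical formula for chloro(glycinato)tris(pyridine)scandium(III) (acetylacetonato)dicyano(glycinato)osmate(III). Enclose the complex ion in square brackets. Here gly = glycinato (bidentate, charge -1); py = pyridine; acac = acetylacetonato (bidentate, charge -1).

[ScCl(gly)(py)3][Os(acac)(CN)2(gly)]

Cation [Sc…]: ligand charges -2, Sc(III) ⇒ ion charge 1+.
Anion [Os…]: ligand charges -4, Os(III) ⇒ ion charge 1−.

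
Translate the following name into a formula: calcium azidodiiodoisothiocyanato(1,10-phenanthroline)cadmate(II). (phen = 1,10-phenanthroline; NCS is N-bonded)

Ligands: 1 azido (N3, -1), 2 iodo (I, -1), 1 1,10-phenanthroline (phen, neutral), 1 isothiocyanato (NCS, -1). Ligand charge sum = -4.
Charge balance with calcium (+2) requires 1 complex ion per 1 calcium.

Ca[CdI2(N3)(NCS)(phen)]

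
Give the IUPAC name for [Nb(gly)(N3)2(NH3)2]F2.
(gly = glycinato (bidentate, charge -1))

The 2 fluoride counter-ions carry a total charge of -2, so each complex ion is 2+.
Ligand charges: 2×azido (-1 each), 1×glycinato (-1 each), 2×ammine (neutral); total -3. So Nb + (-3) = 2+, giving Nb = +5.
Ligands are named alphabetically: ammine before azido before glycinato.

diamminediazido(glycinato)niobium(V) fluoride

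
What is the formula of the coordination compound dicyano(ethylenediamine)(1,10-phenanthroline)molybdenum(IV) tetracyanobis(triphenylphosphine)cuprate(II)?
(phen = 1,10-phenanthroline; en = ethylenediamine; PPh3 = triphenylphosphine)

Cation [Mo…]: ligand charges -2, Mo(IV) ⇒ ion charge 2+.
Anion [Cu…]: ligand charges -4, Cu(II) ⇒ ion charge 2−.
One 2+ cation balances one 2− anion.

[Mo(CN)2(en)(phen)][Cu(CN)4(PPh3)2]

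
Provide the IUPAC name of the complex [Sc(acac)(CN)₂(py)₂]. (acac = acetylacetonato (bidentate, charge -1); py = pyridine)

There is no counter-ion, so the complex is neutral overall.
Ligand charges: 1×acetylacetonato (-1 each), 2×cyano (-1 each), 2×pyridine (neutral); total -3. So Sc + (-3) = 0, giving Sc = +3.
Ligands are named alphabetically: acetylacetonato before cyano before pyridine.

(acetylacetonato)dicyanobis(pyridine)scandium(III)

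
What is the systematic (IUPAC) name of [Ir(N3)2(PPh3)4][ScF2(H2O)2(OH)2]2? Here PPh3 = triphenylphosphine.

Both ions are complex: the cation is named first with the plain metal name, the anion second with the -ate form; each ion's ligands are alphabetised independently.
Scandium is always +3 in its complexes; the anion's ligand charges sum to -4, so the complex anion is 1−.
With 2 anions per cation, the cation must be 2×1 = 2+.
Cation: ligand charges sum to -2; for the ion to be 2+, Ir = +4.

diazidotetrakis(triphenylphosphine)iridium(IV) diaquadifluorodihydroxoscandate(III)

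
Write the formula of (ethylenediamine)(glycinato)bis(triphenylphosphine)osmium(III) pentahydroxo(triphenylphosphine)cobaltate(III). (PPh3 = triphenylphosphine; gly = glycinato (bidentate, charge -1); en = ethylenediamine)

[Os(en)(gly)(PPh3)2][Co(OH)5(PPh3)]

Cation [Os…]: ligand charges -1, Os(III) ⇒ ion charge 2+.
Anion [Co…]: ligand charges -5, Co(III) ⇒ ion charge 2−.
One 2+ cation balances one 2− anion.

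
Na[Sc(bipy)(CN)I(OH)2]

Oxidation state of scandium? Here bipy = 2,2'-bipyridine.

1 sodium outside the brackets (+1 each) → the complex ion is 1−.
Ligand charges: 1×CN = -1; 1×bipy neutral; 1×I = -1; 2×OH = -2; sum -4.
Sc + (-4) = 1− ⇒ Sc is +3.

+3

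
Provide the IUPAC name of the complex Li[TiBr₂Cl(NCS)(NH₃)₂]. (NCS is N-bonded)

lithium diamminedibromochloroisothiocyanatotitanate(III)

The 1 lithium counter-ion carries a total charge of +1, so each complex ion is 1−.
Ligand charges: 1×chloro (-1 each), 1×isothiocyanato (-1 each), 2×bromo (-1 each), 2×ammine (neutral); total -4. So Ti + (-4) = 1−, giving Ti = +3.
Ligands are named alphabetically: ammine before bromo before chloro before isothiocyanato.
The complex ion is anionic, so titanium takes the -ate form titanate(III).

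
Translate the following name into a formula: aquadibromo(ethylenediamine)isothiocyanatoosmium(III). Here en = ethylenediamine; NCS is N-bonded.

Ligands: 1 ethylenediamine (en, neutral), 2 bromo (Br, -1), 1 aqua (H2O, neutral), 1 isothiocyanato (NCS, -1). Ligand charge sum = -3.
With Os in oxidation state +3, the complex ion is [Os...].

[OsBr2(en)(H2O)(NCS)]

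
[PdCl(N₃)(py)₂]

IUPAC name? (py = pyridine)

azidochlorobis(pyridine)palladium(II)

There is no counter-ion, so the complex is neutral overall.
Ligand charges: 2×pyridine (neutral), 1×azido (-1 each), 1×chloro (-1 each); total -2. So Pd + (-2) = 0, giving Pd = +2.
Ligands are named alphabetically: azido before chloro before pyridine.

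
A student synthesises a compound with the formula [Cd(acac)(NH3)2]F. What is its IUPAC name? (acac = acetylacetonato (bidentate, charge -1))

The 1 fluoride counter-ion carries a total charge of -1, so each complex ion is 1+.
Ligand charges: 1×acetylacetonato (-1 each), 2×ammine (neutral); total -1. So Cd + (-1) = 1+, giving Cd = +2.
Ligands are named alphabetically: acetylacetonato before ammine.

(acetylacetonato)diamminecadmium(II) fluoride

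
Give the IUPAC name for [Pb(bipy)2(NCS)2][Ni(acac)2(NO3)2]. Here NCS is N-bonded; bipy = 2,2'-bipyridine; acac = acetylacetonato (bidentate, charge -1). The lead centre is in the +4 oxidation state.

bis(2,2'-bipyridine)diisothiocyanatolead(IV) bis(acetylacetonato)dinitratonickelate(II)

Both ions are complex: the cation is named first with the plain metal name, the anion second with the -ate form; each ion's ligands are alphabetised independently.
Pb is given as +4; the cation's ligand charges sum to -2, so the complex cation is 2+.
A 1:1 salt means the anion carries the equal and opposite charge, 2−.
Anion: ligand charges sum to -4; for the ion to be 2−, Ni = +2.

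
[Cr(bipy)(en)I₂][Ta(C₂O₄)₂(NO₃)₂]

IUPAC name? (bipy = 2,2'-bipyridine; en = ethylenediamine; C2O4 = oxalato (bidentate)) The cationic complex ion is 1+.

(2,2'-bipyridine)(ethylenediamine)diiodochromium(III) dinitratodioxalatotantalate(V)

The complex cation is given as 1+; its ligand charges sum to -2, so Cr = +3.
A 1:1 salt means the anion carries the equal and opposite charge, 1−.
Anion: ligand charges sum to -6; for the ion to be 1−, Ta = +5.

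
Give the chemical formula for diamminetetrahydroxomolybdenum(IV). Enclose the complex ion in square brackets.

[Mo(NH3)2(OH)4]

Ligands: 2 ammine (NH3, neutral), 4 hydroxo (OH, -1). Ligand charge sum = -4.
With Mo in oxidation state +4, the complex ion is [Mo...].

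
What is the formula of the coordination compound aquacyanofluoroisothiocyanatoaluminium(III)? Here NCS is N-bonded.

[Al(CN)F(H2O)(NCS)]

Ligands: 1 isothiocyanato (NCS, -1), 1 aqua (H2O, neutral), 1 fluoro (F, -1), 1 cyano (CN, -1). Ligand charge sum = -3.
With Al in oxidation state +3, the complex ion is [Al...].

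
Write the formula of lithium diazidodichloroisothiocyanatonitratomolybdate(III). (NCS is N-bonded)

Ligands: 1 nitrato (NO3, -1), 2 azido (N3, -1), 1 isothiocyanato (NCS, -1), 2 chloro (Cl, -1). Ligand charge sum = -6.
Charge balance with lithium (+1) requires 1 complex ion per 3 lithium.

Li3[MoCl2(N3)2(NCS)(NO3)]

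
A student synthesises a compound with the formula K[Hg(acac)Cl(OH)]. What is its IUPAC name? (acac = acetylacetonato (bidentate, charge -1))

potassium (acetylacetonato)chlorohydroxomercurate(II)

The 1 potassium counter-ion carries a total charge of +1, so each complex ion is 1−.
Ligand charges: 1×acetylacetonato (-1 each), 1×chloro (-1 each), 1×hydroxo (-1 each); total -3. So Hg + (-3) = 1−, giving Hg = +2.
The complex ion is anionic, so mercury takes the -ate form mercurate(II).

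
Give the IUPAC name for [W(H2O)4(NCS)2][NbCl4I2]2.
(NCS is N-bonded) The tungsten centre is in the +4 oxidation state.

Both ions are complex: the cation is named first with the plain metal name, the anion second with the -ate form; each ion's ligands are alphabetised independently.
W is given as +4; the cation's ligand charges sum to -2, so the complex cation is 2+.
With 2 anions per cation, each anion must be 2/2 = 1−.
Anion: ligand charges sum to -6; for the ion to be 1−, Nb = +5.

tetraaquadiisothiocyanatotungsten(IV) tetrachlorodiiodoniobate(V)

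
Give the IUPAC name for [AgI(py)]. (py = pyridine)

iodo(pyridine)silver(I)

There is no counter-ion, so the complex is neutral overall.
Ligand charges: 1×pyridine (neutral), 1×iodo (-1 each); total -1. So Ag + (-1) = 0, giving Ag = +1.
Ligands are named alphabetically: iodo before pyridine.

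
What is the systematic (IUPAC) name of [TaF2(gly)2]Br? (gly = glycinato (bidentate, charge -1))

The 1 bromide counter-ion carries a total charge of -1, so each complex ion is 1+.
Ligand charges: 2×fluoro (-1 each), 2×glycinato (-1 each); total -4. So Ta + (-4) = 1+, giving Ta = +5.
Ligands are named alphabetically: fluoro before glycinato.

difluorobis(glycinato)tantalum(V) bromide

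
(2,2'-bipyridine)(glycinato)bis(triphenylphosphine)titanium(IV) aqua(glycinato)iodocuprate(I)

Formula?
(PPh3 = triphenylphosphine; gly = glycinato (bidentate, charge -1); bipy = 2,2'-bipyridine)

[Ti(bipy)(gly)(PPh3)2][Cu(gly)(H2O)I]3

Cation [Ti…]: ligand charges -1, Ti(IV) ⇒ ion charge 3+.
Anion [Cu…]: ligand charges -2, Cu(I) ⇒ ion charge 1−.
One 3+ cation requires 3 of the 1− anion.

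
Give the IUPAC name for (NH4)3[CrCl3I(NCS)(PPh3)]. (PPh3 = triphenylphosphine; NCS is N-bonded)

The 3 ammonium counter-ions carry a total charge of +3, so each complex ion is 3−.
Ligand charges: 3×chloro (-1 each), 1×triphenylphosphine (neutral), 1×iodo (-1 each), 1×isothiocyanato (-1 each); total -5. So Cr + (-5) = 3−, giving Cr = +2.
Ligands are named alphabetically: chloro before iodo before isothiocyanato before triphenylphosphine.
The complex ion is anionic, so chromium takes the -ate form chromate(II).

ammonium trichloroiodoisothiocyanato(triphenylphosphine)chromate(II)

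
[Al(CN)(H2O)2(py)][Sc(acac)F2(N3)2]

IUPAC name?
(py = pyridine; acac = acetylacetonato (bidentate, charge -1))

Both ions are complex: the cation is named first with the plain metal name, the anion second with the -ate form; each ion's ligands are alphabetised independently.
Aluminium is always +3 in its complexes; the cation's ligand charges sum to -1, so the complex cation is 2+.
A 1:1 salt means the anion carries the equal and opposite charge, 2−.
Anion: ligand charges sum to -5; for the ion to be 2−, Sc = +3.

diaquacyano(pyridine)aluminium(III) (acetylacetonato)diazidodifluoroscandate(III)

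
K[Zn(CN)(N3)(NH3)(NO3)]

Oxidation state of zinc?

1 potassium outside the brackets (+1 each) → the complex ion is 1−.
Ligand charges: 1×CN = -1; 1×NO3 = -1; 1×NH3 neutral; 1×N3 = -1; sum -3.
Zn + (-3) = 1− ⇒ Zn is +2.

+2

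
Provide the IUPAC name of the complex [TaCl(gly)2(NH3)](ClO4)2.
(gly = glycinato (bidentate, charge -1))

The 2 perchlorate counter-ions carry a total charge of -2, so each complex ion is 2+.
Ligand charges: 2×glycinato (-1 each), 1×ammine (neutral), 1×chloro (-1 each); total -3. So Ta + (-3) = 2+, giving Ta = +5.
Ligands are named alphabetically: ammine before chloro before glycinato.

amminechlorobis(glycinato)tantalum(V) perchlorate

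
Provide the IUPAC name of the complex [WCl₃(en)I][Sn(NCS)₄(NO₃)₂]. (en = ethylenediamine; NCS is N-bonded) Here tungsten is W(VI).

Both ions are complex: the cation is named first with the plain metal name, the anion second with the -ate form; each ion's ligands are alphabetised independently.
W is given as +6; the cation's ligand charges sum to -4, so the complex cation is 2+.
A 1:1 salt means the anion carries the equal and opposite charge, 2−.
Anion: ligand charges sum to -6; for the ion to be 2−, Sn = +4.

trichloro(ethylenediamine)iodotungsten(VI) tetraisothiocyanatodinitratostannate(IV)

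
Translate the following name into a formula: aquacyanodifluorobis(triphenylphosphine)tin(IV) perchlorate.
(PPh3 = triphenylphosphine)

[Sn(CN)F2(H2O)(PPh3)2]ClO4

Ligands: 2 fluoro (F, -1), 1 aqua (H2O, neutral), 1 cyano (CN, -1), 2 triphenylphosphine (PPh3, neutral). Ligand charge sum = -3.
With Sn in oxidation state +4, the complex ion is [Sn...]^1+.
Charge balance with perchlorate (-1) requires 1 complex ion per 1 perchlorate.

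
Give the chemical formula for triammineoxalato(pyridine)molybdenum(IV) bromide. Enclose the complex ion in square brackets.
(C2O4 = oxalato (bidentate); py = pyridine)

Ligands: 3 ammine (NH3, neutral), 1 oxalato (C2O4, -2), 1 pyridine (py, neutral). Ligand charge sum = -2.
Charge balance with bromide (-1) requires 1 complex ion per 2 bromide.

[Mo(C2O4)(NH3)3(py)]Br2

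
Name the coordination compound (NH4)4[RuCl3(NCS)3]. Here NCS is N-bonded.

The 4 ammonium counter-ions carry a total charge of +4, so each complex ion is 4−.
Ligand charges: 3×isothiocyanato (-1 each), 3×chloro (-1 each); total -6. So Ru + (-6) = 4−, giving Ru = +2.
The complex ion is anionic, so ruthenium takes the -ate form ruthenate(II).

ammonium trichlorotriisothiocyanatoruthenate(II)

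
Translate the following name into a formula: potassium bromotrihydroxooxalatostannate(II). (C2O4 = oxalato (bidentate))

Ligands: 1 bromo (Br, -1), 1 oxalato (C2O4, -2), 3 hydroxo (OH, -1). Ligand charge sum = -6.
With Sn in oxidation state +2, the complex ion is [Sn...]^4−.
Charge balance with potassium (+1) requires 1 complex ion per 4 potassium.

K4[SnBr(C2O4)(OH)3]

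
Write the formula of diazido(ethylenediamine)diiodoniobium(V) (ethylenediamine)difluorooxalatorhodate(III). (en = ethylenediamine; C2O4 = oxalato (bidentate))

Cation [Nb…]: ligand charges -4, Nb(V) ⇒ ion charge 1+.
Anion [Rh…]: ligand charges -4, Rh(III) ⇒ ion charge 1−.
One 1+ cation balances one 1− anion.

[Nb(en)I2(N3)2][Rh(C2O4)(en)F2]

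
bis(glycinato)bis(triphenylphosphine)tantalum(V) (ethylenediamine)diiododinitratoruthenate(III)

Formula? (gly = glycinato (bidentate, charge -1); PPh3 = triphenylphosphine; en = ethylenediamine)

[Ta(gly)2(PPh3)2][Ru(en)I2(NO3)2]3

Cation [Ta…]: ligand charges -2, Ta(V) ⇒ ion charge 3+.
Anion [Ru…]: ligand charges -4, Ru(III) ⇒ ion charge 1−.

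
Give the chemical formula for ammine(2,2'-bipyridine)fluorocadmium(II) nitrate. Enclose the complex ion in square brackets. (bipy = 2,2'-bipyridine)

[Cd(bipy)F(NH3)]NO3

Ligands: 1 2,2'-bipyridine (bipy, neutral), 1 ammine (NH3, neutral), 1 fluoro (F, -1). Ligand charge sum = -1.
Charge balance with nitrate (-1) requires 1 complex ion per 1 nitrate.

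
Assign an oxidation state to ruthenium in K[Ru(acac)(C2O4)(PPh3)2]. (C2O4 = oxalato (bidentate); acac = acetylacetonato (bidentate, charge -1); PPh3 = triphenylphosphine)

1 potassium outside the brackets (+1 each) → the complex ion is 1−.
Ligand charges: 1×C2O4 = -2; 1×acac = -1; 2×PPh3 neutral; sum -3.
Ru + (-3) = 1− ⇒ Ru is +2.

+2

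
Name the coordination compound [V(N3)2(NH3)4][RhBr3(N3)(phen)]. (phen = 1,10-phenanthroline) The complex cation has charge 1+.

tetraamminediazidovanadium(III) azidotribromo(1,10-phenanthroline)rhodate(III)

The complex cation is given as 1+; its ligand charges sum to -2, so V = +3.
A 1:1 salt means the anion carries the equal and opposite charge, 1−.
Anion: ligand charges sum to -4; for the ion to be 1−, Rh = +3.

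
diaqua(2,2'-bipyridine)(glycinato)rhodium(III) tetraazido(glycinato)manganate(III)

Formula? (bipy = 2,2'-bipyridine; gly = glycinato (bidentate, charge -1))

Cation [Rh…]: ligand charges -1, Rh(III) ⇒ ion charge 2+.
Anion [Mn…]: ligand charges -5, Mn(III) ⇒ ion charge 2−.

[Rh(bipy)(gly)(H2O)2][Mn(gly)(N3)4]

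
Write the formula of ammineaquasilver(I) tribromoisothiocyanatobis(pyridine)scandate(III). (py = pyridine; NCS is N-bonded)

[Ag(H2O)(NH3)][ScBr3(NCS)(py)2]

Cation [Ag…]: ligand charges 0, Ag(I) ⇒ ion charge 1+.
Anion [Sc…]: ligand charges -4, Sc(III) ⇒ ion charge 1−.
One 1+ cation balances one 1− anion.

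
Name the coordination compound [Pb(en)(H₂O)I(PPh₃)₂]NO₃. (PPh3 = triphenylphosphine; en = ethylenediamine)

The 1 nitrate counter-ion carries a total charge of -1, so each complex ion is 1+.
Ligand charges: 1×aqua (neutral), 1×iodo (-1 each), 2×triphenylphosphine (neutral), 1×ethylenediamine (neutral); total -1. So Pb + (-1) = 1+, giving Pb = +2.
Ligands are named alphabetically: aqua before ethylenediamine before iodo before triphenylphosphine.

aqua(ethylenediamine)iodobis(triphenylphosphine)lead(II) nitrate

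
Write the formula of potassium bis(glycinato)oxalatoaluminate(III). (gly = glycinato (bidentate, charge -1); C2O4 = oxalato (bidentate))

Ligands: 2 glycinato (gly, -1), 1 oxalato (C2O4, -2). Ligand charge sum = -4.
With Al in oxidation state +3, the complex ion is [Al...]^1−.
Charge balance with potassium (+1) requires 1 complex ion per 1 potassium.

K[Al(C2O4)(gly)2]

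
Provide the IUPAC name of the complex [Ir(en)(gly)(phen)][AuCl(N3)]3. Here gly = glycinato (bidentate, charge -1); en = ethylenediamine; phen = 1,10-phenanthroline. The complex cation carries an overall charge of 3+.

Both ions are complex: the cation is named first with the plain metal name, the anion second with the -ate form; each ion's ligands are alphabetised independently.
The complex cation is given as 3+; its ligand charges sum to -1, so Ir = +4.
With 3 anions per cation, each anion must be 3/3 = 1−.
Anion: ligand charges sum to -2; for the ion to be 1−, Au = +1.

(ethylenediamine)(glycinato)(1,10-phenanthroline)iridium(IV) azidochloroaurate(I)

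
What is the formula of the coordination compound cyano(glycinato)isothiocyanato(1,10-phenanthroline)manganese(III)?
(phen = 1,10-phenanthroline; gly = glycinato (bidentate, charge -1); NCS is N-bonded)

Ligands: 1 1,10-phenanthroline (phen, neutral), 1 cyano (CN, -1), 1 glycinato (gly, -1), 1 isothiocyanato (NCS, -1). Ligand charge sum = -3.
With Mn in oxidation state +3, the complex ion is [Mn...].

[Mn(CN)(gly)(NCS)(phen)]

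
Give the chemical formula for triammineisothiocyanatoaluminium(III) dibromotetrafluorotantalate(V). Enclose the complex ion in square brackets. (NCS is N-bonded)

[Al(NCS)(NH3)3][TaBr2F4]2

Cation [Al…]: ligand charges -1, Al(III) ⇒ ion charge 2+.
Anion [Ta…]: ligand charges -6, Ta(V) ⇒ ion charge 1−.
One 2+ cation requires 2 of the 1− anion.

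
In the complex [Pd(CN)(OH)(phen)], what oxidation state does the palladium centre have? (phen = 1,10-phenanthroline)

+2

No counter-ion: the bracketed complex is neutral.
Ligand charges: 1×phen neutral; 1×CN = -1; 1×OH = -1; sum -2.
Pd + (-2) = 0 ⇒ Pd is +2.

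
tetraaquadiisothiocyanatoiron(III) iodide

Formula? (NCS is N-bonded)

Ligands: 4 aqua (H2O, neutral), 2 isothiocyanato (NCS, -1). Ligand charge sum = -2.
With Fe in oxidation state +3, the complex ion is [Fe...]^1+.
Charge balance with iodide (-1) requires 1 complex ion per 1 iodide.

[Fe(H2O)4(NCS)2]I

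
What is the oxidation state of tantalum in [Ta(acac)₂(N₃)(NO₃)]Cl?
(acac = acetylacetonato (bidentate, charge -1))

1 chloride outside the brackets (-1 each) → the complex ion is 1+.
Ligand charges: 2×acac = -2; 1×NO3 = -1; 1×N3 = -1; sum -4.
Ta + (-4) = 1+ ⇒ Ta is +5.

+5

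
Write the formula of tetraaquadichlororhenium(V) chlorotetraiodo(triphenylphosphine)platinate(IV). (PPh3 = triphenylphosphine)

[ReCl2(H2O)4][PtClI4(PPh3)]3

Cation [Re…]: ligand charges -2, Re(V) ⇒ ion charge 3+.
Anion [Pt…]: ligand charges -5, Pt(IV) ⇒ ion charge 1−.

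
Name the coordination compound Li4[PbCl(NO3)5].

The 4 lithium counter-ions carry a total charge of +4, so each complex ion is 4−.
Ligand charges: 1×chloro (-1 each), 5×nitrato (-1 each); total -6. So Pb + (-6) = 4−, giving Pb = +2.
Ligands are named alphabetically: chloro before nitrato.
The complex ion is anionic, so lead takes the -ate form plumbate(II).

lithium chloropentanitratoplumbate(II)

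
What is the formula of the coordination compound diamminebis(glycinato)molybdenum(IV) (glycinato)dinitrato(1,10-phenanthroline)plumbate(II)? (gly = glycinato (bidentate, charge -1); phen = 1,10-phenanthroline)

Cation [Mo…]: ligand charges -2, Mo(IV) ⇒ ion charge 2+.
Anion [Pb…]: ligand charges -3, Pb(II) ⇒ ion charge 1−.
One 2+ cation requires 2 of the 1− anion.

[Mo(gly)2(NH3)2][Pb(gly)(NO3)2(phen)]2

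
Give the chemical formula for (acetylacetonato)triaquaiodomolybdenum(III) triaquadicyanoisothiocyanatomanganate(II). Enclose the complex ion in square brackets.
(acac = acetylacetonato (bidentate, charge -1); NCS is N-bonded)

Cation [Mo…]: ligand charges -2, Mo(III) ⇒ ion charge 1+.
Anion [Mn…]: ligand charges -3, Mn(II) ⇒ ion charge 1−.
One 1+ cation balances one 1− anion.

[Mo(acac)(H2O)3I][Mn(CN)2(H2O)3(NCS)]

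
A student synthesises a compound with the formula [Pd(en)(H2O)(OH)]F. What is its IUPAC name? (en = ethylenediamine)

The 1 fluoride counter-ion carries a total charge of -1, so each complex ion is 1+.
Ligand charges: 1×ethylenediamine (neutral), 1×aqua (neutral), 1×hydroxo (-1 each); total -1. So Pd + (-1) = 1+, giving Pd = +2.
Ligands are named alphabetically: aqua before ethylenediamine before hydroxo.

aqua(ethylenediamine)hydroxopalladium(II) fluoride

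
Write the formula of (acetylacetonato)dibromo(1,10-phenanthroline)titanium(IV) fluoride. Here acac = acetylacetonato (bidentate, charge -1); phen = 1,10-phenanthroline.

[Ti(acac)Br2(phen)]F

Ligands: 2 bromo (Br, -1), 1 acetylacetonato (acac, -1), 1 1,10-phenanthroline (phen, neutral). Ligand charge sum = -3.
With Ti in oxidation state +4, the complex ion is [Ti...]^1+.
Charge balance with fluoride (-1) requires 1 complex ion per 1 fluoride.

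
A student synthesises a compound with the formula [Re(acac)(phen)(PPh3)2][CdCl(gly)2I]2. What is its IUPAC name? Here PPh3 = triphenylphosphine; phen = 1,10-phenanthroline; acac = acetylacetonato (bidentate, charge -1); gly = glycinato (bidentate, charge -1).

Both ions are complex: the cation is named first with the plain metal name, the anion second with the -ate form; each ion's ligands are alphabetised independently.
Cadmium is always +2 in its complexes; the anion's ligand charges sum to -4, so the complex anion is 2−.
With 2 anions per cation, the cation must be 2×2 = 4+.
Cation: ligand charges sum to -1; for the ion to be 4+, Re = +5.

(acetylacetonato)(1,10-phenanthroline)bis(triphenylphosphine)rhenium(V) chlorobis(glycinato)iodocadmate(II)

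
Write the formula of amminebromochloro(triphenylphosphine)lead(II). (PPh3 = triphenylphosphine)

[PbBrCl(NH3)(PPh3)]

Ligands: 1 triphenylphosphine (PPh3, neutral), 1 chloro (Cl, -1), 1 ammine (NH3, neutral), 1 bromo (Br, -1). Ligand charge sum = -2.
With Pb in oxidation state +2, the complex ion is [Pb...].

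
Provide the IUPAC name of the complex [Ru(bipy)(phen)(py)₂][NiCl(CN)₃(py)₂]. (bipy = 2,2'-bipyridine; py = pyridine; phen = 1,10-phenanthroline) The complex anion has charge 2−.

(2,2'-bipyridine)(1,10-phenanthroline)bis(pyridine)ruthenium(II) chlorotricyanobis(pyridine)nickelate(II)

Both ions are complex: the cation is named first with the plain metal name, the anion second with the -ate form; each ion's ligands are alphabetised independently.
The complex anion is given as 2−; its ligand charges sum to -4, so Ni = +2.
A 1:1 salt means the cation carries the equal and opposite charge, 2+.
Cation: ligand charges sum to 0; for the ion to be 2+, Ru = +2.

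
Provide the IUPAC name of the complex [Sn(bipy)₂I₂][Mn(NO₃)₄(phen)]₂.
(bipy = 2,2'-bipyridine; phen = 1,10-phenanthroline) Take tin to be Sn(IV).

Both ions are complex: the cation is named first with the plain metal name, the anion second with the -ate form; each ion's ligands are alphabetised independently.
Sn is given as +4; the cation's ligand charges sum to -2, so the complex cation is 2+.
With 2 anions per cation, each anion must be 2/2 = 1−.
Anion: ligand charges sum to -4; for the ion to be 1−, Mn = +3.

bis(2,2'-bipyridine)diiodotin(IV) tetranitrato(1,10-phenanthroline)manganate(III)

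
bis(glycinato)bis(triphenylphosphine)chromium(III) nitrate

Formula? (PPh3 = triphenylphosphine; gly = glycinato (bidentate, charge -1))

[Cr(gly)2(PPh3)2]NO3

Ligands: 2 triphenylphosphine (PPh3, neutral), 2 glycinato (gly, -1). Ligand charge sum = -2.
With Cr in oxidation state +3, the complex ion is [Cr...]^1+.
Charge balance with nitrate (-1) requires 1 complex ion per 1 nitrate.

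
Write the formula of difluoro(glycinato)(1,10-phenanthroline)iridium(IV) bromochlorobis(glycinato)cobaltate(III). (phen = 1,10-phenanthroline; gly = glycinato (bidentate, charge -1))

[IrF2(gly)(phen)][CoBrCl(gly)2]

Cation [Ir…]: ligand charges -3, Ir(IV) ⇒ ion charge 1+.
Anion [Co…]: ligand charges -4, Co(III) ⇒ ion charge 1−.
One 1+ cation balances one 1− anion.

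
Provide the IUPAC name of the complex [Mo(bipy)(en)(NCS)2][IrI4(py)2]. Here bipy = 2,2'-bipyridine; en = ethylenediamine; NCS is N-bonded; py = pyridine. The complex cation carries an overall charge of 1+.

The complex cation is given as 1+; its ligand charges sum to -2, so Mo = +3.
A 1:1 salt means the anion carries the equal and opposite charge, 1−.
Anion: ligand charges sum to -4; for the ion to be 1−, Ir = +3.

(2,2'-bipyridine)(ethylenediamine)diisothiocyanatomolybdenum(III) tetraiodobis(pyridine)iridate(III)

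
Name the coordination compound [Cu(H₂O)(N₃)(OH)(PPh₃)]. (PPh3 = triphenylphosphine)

aquaazidohydroxo(triphenylphosphine)copper(II)

There is no counter-ion, so the complex is neutral overall.
Ligand charges: 1×azido (-1 each), 1×triphenylphosphine (neutral), 1×aqua (neutral), 1×hydroxo (-1 each); total -2. So Cu + (-2) = 0, giving Cu = +2.
Ligands are named alphabetically: aqua before azido before hydroxo before triphenylphosphine.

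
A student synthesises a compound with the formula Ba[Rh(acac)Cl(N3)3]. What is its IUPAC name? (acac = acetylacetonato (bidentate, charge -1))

barium (acetylacetonato)triazidochlororhodate(III)

The 1 barium counter-ion carries a total charge of +2, so each complex ion is 2−.
Ligand charges: 1×chloro (-1 each), 3×azido (-1 each), 1×acetylacetonato (-1 each); total -5. So Rh + (-5) = 2−, giving Rh = +3.
Ligands are named alphabetically: acetylacetonato before azido before chloro.
The complex ion is anionic, so rhodium takes the -ate form rhodate(III).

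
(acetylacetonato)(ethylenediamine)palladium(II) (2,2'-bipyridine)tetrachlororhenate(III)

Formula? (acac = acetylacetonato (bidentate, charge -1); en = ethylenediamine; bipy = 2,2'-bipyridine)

[Pd(acac)(en)][Re(bipy)Cl4]

Cation [Pd…]: ligand charges -1, Pd(II) ⇒ ion charge 1+.
Anion [Re…]: ligand charges -4, Re(III) ⇒ ion charge 1−.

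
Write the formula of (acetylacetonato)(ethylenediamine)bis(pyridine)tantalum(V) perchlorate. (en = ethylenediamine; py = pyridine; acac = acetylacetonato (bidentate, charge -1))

[Ta(acac)(en)(py)2](ClO4)4

Ligands: 1 ethylenediamine (en, neutral), 2 pyridine (py, neutral), 1 acetylacetonato (acac, -1). Ligand charge sum = -1.
With Ta in oxidation state +5, the complex ion is [Ta...]^4+.
Charge balance with perchlorate (-1) requires 1 complex ion per 4 perchlorate.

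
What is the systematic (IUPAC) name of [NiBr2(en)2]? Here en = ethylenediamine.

There is no counter-ion, so the complex is neutral overall.
Ligand charges: 2×ethylenediamine (neutral), 2×bromo (-1 each); total -2. So Ni + (-2) = 0, giving Ni = +2.
Ligands are named alphabetically: bromo before ethylenediamine.

dibromobis(ethylenediamine)nickel(II)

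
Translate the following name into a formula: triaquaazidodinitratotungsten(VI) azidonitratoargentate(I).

[W(H2O)3(N3)(NO3)2][Ag(N3)(NO3)]3

Cation [W…]: ligand charges -3, W(VI) ⇒ ion charge 3+.
Anion [Ag…]: ligand charges -2, Ag(I) ⇒ ion charge 1−.
One 3+ cation requires 3 of the 1− anion.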